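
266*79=21014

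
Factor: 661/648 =2^(- 3) *3^( - 4)*661^1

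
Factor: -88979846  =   - 2^1*61^1*73^1 * 97^1*103^1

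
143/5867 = 143/5867 = 0.02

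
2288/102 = 1144/51  =  22.43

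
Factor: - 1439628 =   -  2^2 *3^1*17^1*7057^1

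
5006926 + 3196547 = 8203473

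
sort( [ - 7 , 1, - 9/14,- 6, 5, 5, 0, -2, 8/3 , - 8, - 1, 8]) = [  -  8, - 7, - 6  , - 2,  -  1, - 9/14,0 , 1,8/3,  5, 5, 8]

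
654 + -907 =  - 253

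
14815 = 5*2963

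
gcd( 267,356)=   89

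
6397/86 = 6397/86 = 74.38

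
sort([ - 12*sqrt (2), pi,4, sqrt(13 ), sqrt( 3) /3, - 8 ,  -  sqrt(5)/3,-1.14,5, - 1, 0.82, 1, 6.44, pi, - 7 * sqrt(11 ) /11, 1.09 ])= [-12*sqrt (2), - 8, - 7 * sqrt(11)/11, - 1.14,-1, - sqrt( 5)/3,sqrt(3 )/3,0.82,1,1.09, pi, pi,sqrt( 13) , 4 , 5,6.44 ] 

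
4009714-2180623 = 1829091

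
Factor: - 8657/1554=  - 2^( - 1)*3^( - 1)*7^ ( - 1 ) * 11^1*37^( - 1) * 787^1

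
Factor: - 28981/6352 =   -  2^( - 4 )*73^1 = - 73/16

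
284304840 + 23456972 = 307761812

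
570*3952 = 2252640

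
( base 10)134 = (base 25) 59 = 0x86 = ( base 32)46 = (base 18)78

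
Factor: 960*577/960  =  577=577^1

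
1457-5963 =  - 4506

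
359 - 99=260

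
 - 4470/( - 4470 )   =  1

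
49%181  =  49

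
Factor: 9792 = 2^6*3^2*17^1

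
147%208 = 147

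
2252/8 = 563/2  =  281.50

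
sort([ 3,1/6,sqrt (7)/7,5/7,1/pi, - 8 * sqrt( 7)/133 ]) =[  -  8*sqrt( 7)/133,1/6, 1/pi, sqrt(7 ) /7,  5/7, 3]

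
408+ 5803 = 6211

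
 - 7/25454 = - 7/25454 = - 0.00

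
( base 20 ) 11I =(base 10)438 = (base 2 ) 110110110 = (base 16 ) 1b6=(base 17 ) 18D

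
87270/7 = 87270/7 = 12467.14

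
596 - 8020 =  - 7424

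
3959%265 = 249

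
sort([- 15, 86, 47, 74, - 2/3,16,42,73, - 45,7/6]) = [ - 45, - 15,- 2/3, 7/6,  16, 42, 47, 73,  74, 86] 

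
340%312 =28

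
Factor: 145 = 5^1*29^1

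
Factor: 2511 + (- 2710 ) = -199^1 =- 199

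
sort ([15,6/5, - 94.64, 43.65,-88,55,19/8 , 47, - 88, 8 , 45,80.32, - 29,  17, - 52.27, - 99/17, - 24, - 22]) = [ - 94.64, - 88, - 88, - 52.27, - 29, - 24, - 22, - 99/17,  6/5,19/8, 8,  15, 17,43.65 , 45 , 47 , 55,80.32]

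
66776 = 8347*8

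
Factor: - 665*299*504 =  - 100212840  =  - 2^3*3^2*5^1 * 7^2*13^1*19^1  *  23^1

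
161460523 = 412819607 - 251359084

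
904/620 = 1 + 71/155 = 1.46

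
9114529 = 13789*661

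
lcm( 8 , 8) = 8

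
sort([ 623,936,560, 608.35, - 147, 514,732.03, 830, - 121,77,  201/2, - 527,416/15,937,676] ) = [ - 527, - 147, - 121, 416/15,  77,201/2,514,560,608.35, 623,676,732.03, 830,936, 937 ] 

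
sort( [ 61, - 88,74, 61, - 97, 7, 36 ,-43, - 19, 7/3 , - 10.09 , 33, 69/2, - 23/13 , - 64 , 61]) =[ - 97,-88,  -  64, - 43, - 19, - 10.09, - 23/13, 7/3,7, 33,  69/2, 36,61,61, 61, 74]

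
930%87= 60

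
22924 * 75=1719300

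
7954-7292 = 662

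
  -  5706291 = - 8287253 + 2580962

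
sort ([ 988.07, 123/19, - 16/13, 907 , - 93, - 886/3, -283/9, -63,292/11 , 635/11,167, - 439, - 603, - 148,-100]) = [ - 603, - 439, - 886/3, - 148 , - 100, - 93,  -  63, - 283/9, - 16/13,123/19, 292/11, 635/11 , 167 , 907, 988.07 ]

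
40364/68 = 593 + 10/17= 593.59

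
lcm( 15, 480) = 480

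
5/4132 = 5/4132=0.00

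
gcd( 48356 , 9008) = 4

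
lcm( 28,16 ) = 112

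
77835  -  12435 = 65400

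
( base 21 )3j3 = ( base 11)1329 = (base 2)11010111101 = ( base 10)1725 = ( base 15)7a0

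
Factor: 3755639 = 131^1* 28669^1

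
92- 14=78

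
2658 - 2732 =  - 74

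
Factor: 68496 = 2^4 * 3^1*1427^1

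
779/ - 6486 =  - 779/6486 = -0.12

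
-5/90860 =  - 1 + 18171/18172 =- 0.00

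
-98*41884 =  - 4104632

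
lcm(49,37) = 1813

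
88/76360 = 11/9545 = 0.00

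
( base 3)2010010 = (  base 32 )1g6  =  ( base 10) 1542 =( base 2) 11000000110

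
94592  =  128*739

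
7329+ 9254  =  16583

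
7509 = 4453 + 3056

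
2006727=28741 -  - 1977986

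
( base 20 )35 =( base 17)3e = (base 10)65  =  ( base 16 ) 41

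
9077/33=9077/33 = 275.06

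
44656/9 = 4961 + 7/9=4961.78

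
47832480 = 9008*5310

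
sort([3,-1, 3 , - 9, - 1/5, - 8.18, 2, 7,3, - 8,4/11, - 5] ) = [ - 9, - 8.18 , - 8, - 5, - 1, - 1/5,  4/11, 2,3, 3, 3, 7]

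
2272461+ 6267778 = 8540239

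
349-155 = 194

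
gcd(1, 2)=1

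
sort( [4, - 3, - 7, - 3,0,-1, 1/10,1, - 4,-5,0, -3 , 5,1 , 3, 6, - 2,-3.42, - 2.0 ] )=[ - 7, - 5,- 4, - 3.42, - 3,- 3, - 3,-2, - 2.0,-1,0 , 0,1/10, 1, 1,  3,4, 5, 6 ] 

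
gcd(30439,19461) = 499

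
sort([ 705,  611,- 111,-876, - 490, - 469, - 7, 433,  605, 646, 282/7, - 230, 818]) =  [ - 876, - 490, - 469,  -  230, - 111,- 7 , 282/7,433,605, 611,646,705, 818] 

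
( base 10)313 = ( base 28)B5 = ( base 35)8X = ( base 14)185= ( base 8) 471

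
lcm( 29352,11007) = 88056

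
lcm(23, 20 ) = 460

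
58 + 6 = 64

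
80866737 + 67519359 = 148386096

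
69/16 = 69/16 = 4.31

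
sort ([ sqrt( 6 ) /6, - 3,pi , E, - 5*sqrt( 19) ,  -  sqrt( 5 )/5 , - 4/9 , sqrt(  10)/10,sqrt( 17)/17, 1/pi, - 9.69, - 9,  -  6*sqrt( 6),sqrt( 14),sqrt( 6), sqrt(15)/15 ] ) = [ - 5*sqrt(19), - 6* sqrt( 6 ) , - 9.69, - 9, - 3, - sqrt(5)/5, - 4/9, sqrt(  17) /17,  sqrt(15 ) /15, sqrt(10)/10,1/pi,sqrt(6)/6,sqrt(6),E , pi, sqrt( 14) ] 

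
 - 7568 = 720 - 8288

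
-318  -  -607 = 289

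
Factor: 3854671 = 3854671^1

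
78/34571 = 78/34571 = 0.00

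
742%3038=742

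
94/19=94/19 = 4.95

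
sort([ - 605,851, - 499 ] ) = [ - 605,- 499,851] 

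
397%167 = 63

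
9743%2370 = 263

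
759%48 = 39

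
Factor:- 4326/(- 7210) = 3^1*5^( - 1 ) = 3/5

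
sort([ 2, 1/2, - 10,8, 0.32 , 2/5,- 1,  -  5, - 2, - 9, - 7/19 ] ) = [  -  10,-9, - 5, - 2,-1, - 7/19 , 0.32,2/5,  1/2,2, 8] 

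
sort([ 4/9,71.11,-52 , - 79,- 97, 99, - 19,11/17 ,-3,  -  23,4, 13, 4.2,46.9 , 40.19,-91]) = [ - 97, - 91, - 79, - 52,  -  23, - 19, - 3,4/9,11/17, 4,  4.2, 13,40.19, 46.9, 71.11,99 ]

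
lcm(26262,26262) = 26262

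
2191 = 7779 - 5588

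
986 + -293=693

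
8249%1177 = 10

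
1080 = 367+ 713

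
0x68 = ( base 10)104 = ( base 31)3B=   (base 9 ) 125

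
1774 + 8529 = 10303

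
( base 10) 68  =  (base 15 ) 48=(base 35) 1X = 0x44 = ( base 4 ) 1010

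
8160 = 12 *680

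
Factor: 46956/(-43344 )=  - 2^( - 2 )*3^( - 1 )*13^1 = -13/12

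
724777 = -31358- -756135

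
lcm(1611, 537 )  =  1611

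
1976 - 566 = 1410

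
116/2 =58  =  58.00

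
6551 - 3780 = 2771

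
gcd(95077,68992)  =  1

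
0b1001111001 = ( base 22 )16h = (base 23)14c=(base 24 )129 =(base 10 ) 633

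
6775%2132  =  379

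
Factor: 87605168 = 2^4*7^1* 782189^1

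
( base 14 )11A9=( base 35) 2i9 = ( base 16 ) C11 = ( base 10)3089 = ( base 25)4NE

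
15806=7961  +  7845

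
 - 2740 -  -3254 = 514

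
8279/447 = 8279/447 = 18.52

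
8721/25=348 + 21/25 = 348.84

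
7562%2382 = 416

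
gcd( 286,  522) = 2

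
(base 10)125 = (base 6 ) 325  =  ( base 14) 8d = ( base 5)1000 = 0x7D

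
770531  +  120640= 891171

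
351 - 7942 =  - 7591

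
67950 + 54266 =122216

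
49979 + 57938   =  107917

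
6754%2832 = 1090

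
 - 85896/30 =  -  2864 + 4/5 = - 2863.20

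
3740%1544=652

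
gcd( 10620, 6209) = 1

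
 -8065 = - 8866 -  - 801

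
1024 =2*512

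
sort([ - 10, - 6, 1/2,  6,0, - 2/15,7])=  [ - 10,  -  6, - 2/15,0,1/2,6 , 7] 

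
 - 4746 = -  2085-2661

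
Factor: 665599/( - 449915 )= -5^( - 1)*11^1*60509^1*89983^ (-1 )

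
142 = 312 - 170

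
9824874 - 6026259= 3798615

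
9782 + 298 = 10080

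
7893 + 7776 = 15669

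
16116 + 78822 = 94938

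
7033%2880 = 1273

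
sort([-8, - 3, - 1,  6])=[-8,  -  3, - 1,  6 ] 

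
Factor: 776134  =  2^1*388067^1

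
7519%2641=2237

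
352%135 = 82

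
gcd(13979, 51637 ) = 1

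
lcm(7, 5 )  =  35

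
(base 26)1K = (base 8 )56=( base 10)46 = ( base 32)1e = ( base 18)2A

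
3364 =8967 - 5603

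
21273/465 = 7091/155 = 45.75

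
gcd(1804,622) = 2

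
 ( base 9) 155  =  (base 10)131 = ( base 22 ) 5L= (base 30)4b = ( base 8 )203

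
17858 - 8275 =9583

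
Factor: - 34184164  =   - 2^2*7^2*23^1*7583^1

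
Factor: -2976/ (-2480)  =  2^1*3^1*5^( - 1) = 6/5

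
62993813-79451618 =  -16457805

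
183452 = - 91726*(  -  2 ) 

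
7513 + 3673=11186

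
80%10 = 0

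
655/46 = 655/46 = 14.24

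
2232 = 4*558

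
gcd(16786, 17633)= 77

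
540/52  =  10+5/13= 10.38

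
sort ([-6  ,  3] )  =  [-6, 3]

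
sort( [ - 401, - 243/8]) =[ - 401,-243/8]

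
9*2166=19494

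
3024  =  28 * 108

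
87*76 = 6612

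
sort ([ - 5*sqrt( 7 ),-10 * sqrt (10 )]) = [ - 10 * sqrt ( 10),-5*sqrt( 7)] 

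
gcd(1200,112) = 16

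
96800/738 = 48400/369 =131.17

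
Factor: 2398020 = 2^2 * 3^1*5^1*17^1*2351^1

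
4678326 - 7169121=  - 2490795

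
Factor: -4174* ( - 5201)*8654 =187869460996 = 2^2 * 7^1*743^1*2087^1*4327^1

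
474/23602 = 237/11801 = 0.02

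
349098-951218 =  - 602120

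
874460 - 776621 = 97839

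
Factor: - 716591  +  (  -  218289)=  -  934880 = -  2^5*5^1*5843^1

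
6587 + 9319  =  15906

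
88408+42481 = 130889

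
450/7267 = 450/7267 = 0.06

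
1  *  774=774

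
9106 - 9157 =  - 51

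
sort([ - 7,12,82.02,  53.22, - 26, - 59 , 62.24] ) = [ - 59, - 26, - 7, 12, 53.22, 62.24, 82.02 ]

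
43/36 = 1 + 7/36  =  1.19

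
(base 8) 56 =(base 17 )2c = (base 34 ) 1c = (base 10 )46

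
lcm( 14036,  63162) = 126324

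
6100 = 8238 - 2138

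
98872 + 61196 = 160068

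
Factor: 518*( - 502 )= - 260036 = - 2^2 *7^1*37^1*251^1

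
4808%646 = 286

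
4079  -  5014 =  - 935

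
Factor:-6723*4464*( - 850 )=25509751200 = 2^5*3^6* 5^2*17^1*31^1*83^1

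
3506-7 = 3499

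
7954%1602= 1546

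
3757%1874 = 9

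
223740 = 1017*220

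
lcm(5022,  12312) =381672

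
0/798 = 0= 0.00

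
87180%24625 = 13305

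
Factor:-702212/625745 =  - 2^2*5^( - 1 )*7^1*31^1*809^1*125149^ (  -  1 )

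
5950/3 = 5950/3 = 1983.33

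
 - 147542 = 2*(  -  73771)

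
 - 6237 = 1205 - 7442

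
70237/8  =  70237/8= 8779.62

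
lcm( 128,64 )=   128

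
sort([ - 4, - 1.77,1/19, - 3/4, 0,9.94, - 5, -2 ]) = [-5, - 4 , - 2, - 1.77, - 3/4,0 , 1/19,9.94]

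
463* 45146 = 20902598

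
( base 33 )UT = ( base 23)1l7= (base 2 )1111111011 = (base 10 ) 1019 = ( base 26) 1D5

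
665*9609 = 6389985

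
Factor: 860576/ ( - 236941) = -2^5*313^( - 1 )*757^( - 1) *26893^1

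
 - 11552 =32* ( - 361 ) 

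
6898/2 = 3449 = 3449.00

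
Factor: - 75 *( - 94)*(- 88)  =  -2^4*3^1*5^2 * 11^1 * 47^1 = - 620400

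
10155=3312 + 6843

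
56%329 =56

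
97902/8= 48951/4 = 12237.75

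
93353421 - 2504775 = 90848646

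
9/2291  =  9/2291 = 0.00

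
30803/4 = 30803/4 = 7700.75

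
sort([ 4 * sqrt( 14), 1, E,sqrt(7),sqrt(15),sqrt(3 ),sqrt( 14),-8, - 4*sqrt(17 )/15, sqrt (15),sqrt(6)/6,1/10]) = [ - 8, - 4*sqrt( 17 ) /15,1/10,sqrt( 6)/6 , 1, sqrt(3), sqrt( 7),E,sqrt( 14), sqrt( 15),sqrt( 15), 4 *sqrt ( 14) ]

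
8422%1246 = 946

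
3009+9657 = 12666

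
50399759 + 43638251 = 94038010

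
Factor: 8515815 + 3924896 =12440711^1 = 12440711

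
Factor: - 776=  - 2^3*97^1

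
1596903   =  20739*77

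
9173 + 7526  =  16699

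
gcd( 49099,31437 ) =1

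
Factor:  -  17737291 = -11^1*13^1 * 71^1*1747^1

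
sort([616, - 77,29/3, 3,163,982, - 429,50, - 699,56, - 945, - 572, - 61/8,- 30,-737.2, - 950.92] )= [ - 950.92,  -  945,- 737.2,-699 , - 572, - 429, -77, - 30 , - 61/8,3, 29/3 , 50,56,163,616,982] 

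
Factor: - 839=- 839^1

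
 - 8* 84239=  - 673912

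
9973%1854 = 703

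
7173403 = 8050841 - 877438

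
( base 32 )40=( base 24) 58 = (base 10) 128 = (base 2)10000000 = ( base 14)92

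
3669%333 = 6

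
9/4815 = 1/535 = 0.00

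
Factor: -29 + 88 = 59^1 =59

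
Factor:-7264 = - 2^5*227^1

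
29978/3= 29978/3 = 9992.67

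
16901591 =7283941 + 9617650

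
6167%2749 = 669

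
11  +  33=44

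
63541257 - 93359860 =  - 29818603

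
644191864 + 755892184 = 1400084048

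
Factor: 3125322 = 2^1*3^2*173629^1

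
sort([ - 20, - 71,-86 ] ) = [ - 86, - 71, - 20] 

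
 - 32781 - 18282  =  -51063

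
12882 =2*6441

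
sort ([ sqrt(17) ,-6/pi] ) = [ - 6/pi,sqrt(17 )]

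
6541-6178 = 363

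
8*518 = 4144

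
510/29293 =510/29293 = 0.02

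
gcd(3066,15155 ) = 7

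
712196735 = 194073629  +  518123106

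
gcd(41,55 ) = 1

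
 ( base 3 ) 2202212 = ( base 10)2021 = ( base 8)3745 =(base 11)1578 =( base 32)1v5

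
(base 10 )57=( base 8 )71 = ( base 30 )1r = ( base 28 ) 21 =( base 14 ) 41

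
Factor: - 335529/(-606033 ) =3^1*43^1*233^ ( - 1) = 129/233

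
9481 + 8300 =17781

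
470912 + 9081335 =9552247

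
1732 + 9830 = 11562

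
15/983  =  15/983 = 0.02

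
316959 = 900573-583614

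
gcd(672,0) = 672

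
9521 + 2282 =11803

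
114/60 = 1+9/10 = 1.90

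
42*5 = 210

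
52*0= 0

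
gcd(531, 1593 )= 531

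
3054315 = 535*5709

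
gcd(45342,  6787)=11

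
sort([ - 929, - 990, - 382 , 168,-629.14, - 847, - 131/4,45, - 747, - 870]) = [- 990,-929, - 870 ,-847,  -  747,-629.14,-382 , -131/4,45, 168] 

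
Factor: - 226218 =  - 2^1 * 3^1*37^1*1019^1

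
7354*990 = 7280460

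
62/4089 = 62/4089  =  0.02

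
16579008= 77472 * 214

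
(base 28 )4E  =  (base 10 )126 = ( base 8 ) 176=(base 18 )70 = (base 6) 330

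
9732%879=63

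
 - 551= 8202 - 8753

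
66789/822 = 22263/274 = 81.25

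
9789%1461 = 1023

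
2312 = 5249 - 2937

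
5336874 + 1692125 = 7028999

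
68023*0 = 0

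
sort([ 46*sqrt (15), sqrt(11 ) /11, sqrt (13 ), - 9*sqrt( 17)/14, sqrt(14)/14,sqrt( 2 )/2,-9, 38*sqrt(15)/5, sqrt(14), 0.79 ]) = [-9, - 9*sqrt(17)/14, sqrt(14)/14, sqrt(11 )/11, sqrt( 2 )/2, 0.79, sqrt (13 ), sqrt(14), 38*sqrt(  15 )/5,46*sqrt( 15)]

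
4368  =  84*52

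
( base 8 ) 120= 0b1010000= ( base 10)80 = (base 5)310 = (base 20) 40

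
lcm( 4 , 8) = 8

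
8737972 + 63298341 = 72036313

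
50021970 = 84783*590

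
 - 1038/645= - 2 + 84/215 = - 1.61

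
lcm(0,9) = 0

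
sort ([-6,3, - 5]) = [- 6 , - 5, 3]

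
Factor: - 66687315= - 3^1*5^1*4445821^1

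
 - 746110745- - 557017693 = -189093052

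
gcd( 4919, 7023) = 1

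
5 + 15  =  20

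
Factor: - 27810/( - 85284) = 15/46 = 2^( - 1)*3^1*5^1*23^( - 1)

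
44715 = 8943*5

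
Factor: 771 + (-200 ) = 571 = 571^1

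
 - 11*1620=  - 17820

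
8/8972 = 2/2243 = 0.00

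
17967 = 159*113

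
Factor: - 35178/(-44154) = 533/669 = 3^( - 1)*13^1*41^1* 223^ ( - 1) 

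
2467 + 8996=11463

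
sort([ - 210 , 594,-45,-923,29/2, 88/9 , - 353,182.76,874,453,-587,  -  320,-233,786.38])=[ - 923, - 587, - 353,-320,  -  233, - 210,- 45, 88/9, 29/2,  182.76,453,594, 786.38 , 874]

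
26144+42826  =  68970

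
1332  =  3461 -2129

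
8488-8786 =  - 298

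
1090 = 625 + 465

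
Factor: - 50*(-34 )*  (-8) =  - 2^5*5^2 * 17^1 = - 13600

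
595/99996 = 595/99996=0.01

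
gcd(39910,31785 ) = 65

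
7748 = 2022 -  - 5726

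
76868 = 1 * 76868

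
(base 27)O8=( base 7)1625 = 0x290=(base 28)nc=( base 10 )656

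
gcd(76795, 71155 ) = 5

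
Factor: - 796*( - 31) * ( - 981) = -24207156 = - 2^2*3^2* 31^1*109^1* 199^1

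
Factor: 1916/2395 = 4/5=2^2*5^(- 1) 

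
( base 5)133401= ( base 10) 5476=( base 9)7454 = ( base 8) 12544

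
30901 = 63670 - 32769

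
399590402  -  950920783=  - 551330381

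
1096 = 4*274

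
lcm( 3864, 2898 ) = 11592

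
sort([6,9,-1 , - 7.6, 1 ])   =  [ - 7.6, -1,1,6, 9]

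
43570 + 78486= 122056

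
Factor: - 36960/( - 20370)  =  2^4* 11^1*97^ ( - 1 ) = 176/97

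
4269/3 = 1423 = 1423.00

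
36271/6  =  36271/6  =  6045.17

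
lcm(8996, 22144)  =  287872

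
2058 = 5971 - 3913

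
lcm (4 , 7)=28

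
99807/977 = 99807/977 = 102.16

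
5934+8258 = 14192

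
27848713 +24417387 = 52266100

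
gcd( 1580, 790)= 790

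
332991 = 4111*81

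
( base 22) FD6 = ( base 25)c22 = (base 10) 7552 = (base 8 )16600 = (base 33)6us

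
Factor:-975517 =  - 19^1*51343^1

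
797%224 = 125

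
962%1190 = 962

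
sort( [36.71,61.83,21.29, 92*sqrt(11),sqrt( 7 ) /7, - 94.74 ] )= [ - 94.74,sqrt( 7 ) /7,21.29, 36.71,61.83, 92*sqrt( 11 )]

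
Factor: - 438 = -2^1*3^1*73^1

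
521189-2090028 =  - 1568839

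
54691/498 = 54691/498=109.82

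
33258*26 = 864708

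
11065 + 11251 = 22316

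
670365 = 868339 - 197974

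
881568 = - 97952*( - 9)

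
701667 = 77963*9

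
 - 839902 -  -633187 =-206715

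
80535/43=1872+39/43  =  1872.91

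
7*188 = 1316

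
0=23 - 23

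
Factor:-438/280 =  -219/140= - 2^( - 2 )*3^1*5^( - 1 ) *7^( - 1)*73^1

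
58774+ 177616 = 236390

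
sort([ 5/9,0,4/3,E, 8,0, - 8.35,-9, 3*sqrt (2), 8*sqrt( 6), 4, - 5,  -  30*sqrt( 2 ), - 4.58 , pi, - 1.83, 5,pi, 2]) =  [-30*sqrt(2 ), - 9, - 8.35, - 5, - 4.58 , - 1.83,  0,0,5/9,4/3,2,E, pi,pi,4,  3 * sqrt(2),5, 8,8*sqrt(6)] 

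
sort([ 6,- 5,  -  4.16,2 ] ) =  [ - 5, - 4.16 , 2, 6]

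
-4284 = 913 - 5197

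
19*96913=1841347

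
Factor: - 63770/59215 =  - 14/13 = - 2^1 * 7^1*13^( - 1)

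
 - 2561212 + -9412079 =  - 11973291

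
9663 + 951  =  10614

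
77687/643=77687/643 = 120.82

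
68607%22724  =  435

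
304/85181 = 304/85181 = 0.00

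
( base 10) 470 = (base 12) 332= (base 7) 1241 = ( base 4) 13112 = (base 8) 726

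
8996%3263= 2470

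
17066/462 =36 + 31/33 = 36.94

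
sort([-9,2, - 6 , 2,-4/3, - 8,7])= [ -9, - 8,-6, - 4/3, 2,2,7] 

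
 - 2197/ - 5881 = 2197/5881=0.37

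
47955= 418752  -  370797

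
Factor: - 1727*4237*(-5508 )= 40303682892 = 2^2*3^4*11^1*17^1*19^1 * 157^1 * 223^1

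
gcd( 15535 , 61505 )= 5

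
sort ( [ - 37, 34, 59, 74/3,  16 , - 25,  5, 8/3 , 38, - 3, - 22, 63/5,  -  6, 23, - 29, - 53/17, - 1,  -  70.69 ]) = [ - 70.69, -37, - 29, - 25,-22,-6, - 53/17, - 3, - 1, 8/3, 5, 63/5,  16 , 23, 74/3,  34, 38 , 59] 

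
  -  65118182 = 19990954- 85109136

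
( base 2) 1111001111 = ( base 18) 303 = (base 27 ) 193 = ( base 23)1J9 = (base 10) 975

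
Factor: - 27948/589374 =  - 34/717 = - 2^1*3^( - 1)*17^1*239^( - 1) 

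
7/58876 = 7/58876 = 0.00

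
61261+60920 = 122181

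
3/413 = 3/413 = 0.01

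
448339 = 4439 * 101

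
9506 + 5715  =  15221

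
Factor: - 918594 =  - 2^1*3^3*17011^1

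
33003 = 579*57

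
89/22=89/22 = 4.05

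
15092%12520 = 2572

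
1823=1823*1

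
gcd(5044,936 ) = 52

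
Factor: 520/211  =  2^3*5^1*13^1*211^( - 1)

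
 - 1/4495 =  - 1/4495 = -0.00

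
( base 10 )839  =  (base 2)1101000111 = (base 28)11r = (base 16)347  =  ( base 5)11324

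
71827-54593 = 17234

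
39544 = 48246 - 8702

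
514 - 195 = 319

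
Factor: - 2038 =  - 2^1*1019^1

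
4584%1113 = 132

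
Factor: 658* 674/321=2^2*3^( - 1)  *7^1*47^1*107^(-1) * 337^1 = 443492/321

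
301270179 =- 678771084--980041263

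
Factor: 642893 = 43^1*14951^1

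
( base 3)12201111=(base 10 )4171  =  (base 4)1001023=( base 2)1000001001011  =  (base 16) 104b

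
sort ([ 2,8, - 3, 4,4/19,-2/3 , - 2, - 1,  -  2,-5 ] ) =[ - 5, - 3, - 2,-2, - 1,-2/3, 4/19, 2,4,8 ]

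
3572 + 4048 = 7620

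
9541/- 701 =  - 14  +  273/701 = - 13.61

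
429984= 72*5972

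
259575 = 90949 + 168626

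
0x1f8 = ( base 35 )EE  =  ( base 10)504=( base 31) g8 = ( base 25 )K4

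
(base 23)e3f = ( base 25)BOF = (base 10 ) 7490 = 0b1110101000010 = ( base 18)1522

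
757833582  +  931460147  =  1689293729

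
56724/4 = 14181 = 14181.00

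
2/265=2/265 = 0.01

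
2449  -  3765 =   -  1316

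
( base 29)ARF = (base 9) 13561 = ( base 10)9208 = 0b10001111111000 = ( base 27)CH1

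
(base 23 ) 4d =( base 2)1101001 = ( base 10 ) 105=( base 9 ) 126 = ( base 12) 89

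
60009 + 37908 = 97917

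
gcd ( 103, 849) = 1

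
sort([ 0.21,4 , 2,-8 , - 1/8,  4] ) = [-8,  -  1/8,0.21, 2, 4, 4] 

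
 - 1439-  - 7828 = 6389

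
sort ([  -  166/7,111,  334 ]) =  [  -  166/7, 111, 334]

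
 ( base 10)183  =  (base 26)71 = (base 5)1213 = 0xb7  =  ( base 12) 133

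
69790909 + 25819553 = 95610462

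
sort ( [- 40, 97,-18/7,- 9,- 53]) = [-53, - 40, - 9,-18/7,97] 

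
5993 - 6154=-161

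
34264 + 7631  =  41895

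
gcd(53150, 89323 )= 1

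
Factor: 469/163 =7^1*67^1*163^( - 1)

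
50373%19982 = 10409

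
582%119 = 106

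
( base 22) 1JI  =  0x398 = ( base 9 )1232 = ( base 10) 920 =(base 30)10K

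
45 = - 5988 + 6033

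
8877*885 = 7856145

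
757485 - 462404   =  295081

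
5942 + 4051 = 9993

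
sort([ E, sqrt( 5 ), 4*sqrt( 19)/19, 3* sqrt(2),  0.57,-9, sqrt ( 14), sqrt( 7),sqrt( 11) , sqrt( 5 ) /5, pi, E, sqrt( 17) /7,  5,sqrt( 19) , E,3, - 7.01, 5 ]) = [ - 9,  -  7.01, sqrt(5)/5, 0.57, sqrt( 17)/7, 4 * sqrt( 19)/19, sqrt( 5) , sqrt( 7),  E, E,E, 3, pi,sqrt( 11),sqrt(14), 3*sqrt(2), sqrt(19),5 , 5]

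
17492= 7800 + 9692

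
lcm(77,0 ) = 0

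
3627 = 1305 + 2322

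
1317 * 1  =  1317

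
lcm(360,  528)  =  7920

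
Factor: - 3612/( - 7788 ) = 7^1*11^(-1 )*43^1*59^( - 1) = 301/649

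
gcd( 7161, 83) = 1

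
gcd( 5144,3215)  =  643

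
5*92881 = 464405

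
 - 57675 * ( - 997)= 57501975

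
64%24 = 16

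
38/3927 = 38/3927= 0.01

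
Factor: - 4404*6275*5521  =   - 2^2*3^1*5^2*251^1 * 367^1*5521^1=   - 152573387100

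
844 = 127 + 717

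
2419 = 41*59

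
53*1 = 53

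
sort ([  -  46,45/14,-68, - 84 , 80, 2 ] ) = [ - 84, - 68, - 46,2,45/14 , 80] 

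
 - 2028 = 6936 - 8964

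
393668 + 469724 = 863392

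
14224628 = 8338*1706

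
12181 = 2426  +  9755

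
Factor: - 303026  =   - 2^1*103^1*1471^1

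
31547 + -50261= - 18714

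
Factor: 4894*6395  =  31297130 = 2^1 *5^1*1279^1*2447^1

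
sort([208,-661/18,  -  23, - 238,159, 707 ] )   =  [-238, - 661/18, - 23, 159,208,707]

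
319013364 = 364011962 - 44998598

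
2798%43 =3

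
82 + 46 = 128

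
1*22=22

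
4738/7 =676+6/7 = 676.86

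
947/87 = 10+77/87 = 10.89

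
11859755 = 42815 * 277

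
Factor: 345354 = 2^1 * 3^1*57559^1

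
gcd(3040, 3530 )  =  10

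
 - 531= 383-914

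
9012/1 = 9012  =  9012.00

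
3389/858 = 3 + 815/858 = 3.95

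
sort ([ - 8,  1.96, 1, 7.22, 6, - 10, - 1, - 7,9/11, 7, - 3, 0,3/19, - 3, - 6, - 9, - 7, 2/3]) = [ - 10, - 9, - 8, - 7, - 7, - 6 ,  -  3, - 3, - 1,0,3/19,  2/3, 9/11,1, 1.96, 6, 7, 7.22 ]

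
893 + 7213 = 8106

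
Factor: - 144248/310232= -73^1*157^( - 1 ) = -73/157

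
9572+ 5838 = 15410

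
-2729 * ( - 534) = 1457286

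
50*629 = 31450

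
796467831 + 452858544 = 1249326375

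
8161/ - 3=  - 8161/3 = - 2720.33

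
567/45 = 12 + 3/5= 12.60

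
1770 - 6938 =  - 5168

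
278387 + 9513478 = 9791865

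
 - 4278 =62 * ( - 69 )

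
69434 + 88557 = 157991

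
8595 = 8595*1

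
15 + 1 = 16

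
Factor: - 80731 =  - 7^1*19^1*607^1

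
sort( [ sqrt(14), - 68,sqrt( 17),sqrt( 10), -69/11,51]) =[ - 68, - 69/11,sqrt(10 ),sqrt(14),sqrt(17), 51 ] 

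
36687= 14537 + 22150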